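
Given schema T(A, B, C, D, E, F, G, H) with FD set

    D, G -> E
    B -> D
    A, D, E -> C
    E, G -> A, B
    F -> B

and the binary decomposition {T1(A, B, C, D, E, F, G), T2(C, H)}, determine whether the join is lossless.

Common attributes: T1 ∩ T2 = {C}.
No dependency enlarges {C}, so (C)⁺ = {C}.
The closure contains neither all of T1 = {A, B, C, D, E, F, G} nor all of T2 = {C, H}, so the common attributes are not a superkey of either fragment. The join is lossy.

No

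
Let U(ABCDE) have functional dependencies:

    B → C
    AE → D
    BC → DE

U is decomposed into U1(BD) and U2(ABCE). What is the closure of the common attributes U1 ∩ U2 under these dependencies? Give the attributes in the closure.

BCDE

U1 ∩ U2 = {B}.
B → C applies, adding C
BC → DE applies, adding DE
Closure: {BCDE}.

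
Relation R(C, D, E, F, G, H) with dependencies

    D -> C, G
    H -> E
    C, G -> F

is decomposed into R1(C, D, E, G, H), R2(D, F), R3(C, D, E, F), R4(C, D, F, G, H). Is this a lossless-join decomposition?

Yes

Chase test. Columns are C, D, E, F, G, H; row i has aⱼ where attribute j ∈ Ri, else bᵢⱼ.
Initial tableau (one row per fragment):
  row 1: a1 a2 a3 b14 a5 a6
  row 2: b21 a2 b23 a4 b25 b26
  row 3: a1 a2 a3 a4 b35 b36
  row 4: a1 a2 b43 a4 a5 a6
Rows 1 and 2 agree on D; apply D→C, G and equate their C, G entries.
Rows 1 and 3 agree on D; apply D→C, G and equate their C, G entries.
Rows 1 and 4 agree on H; apply H→E and equate their E entries.
Rows 1 and 2 agree on C, G; apply C, G→F and equate their F entries.
Row 1 is now all distinguished symbols — the join is lossless.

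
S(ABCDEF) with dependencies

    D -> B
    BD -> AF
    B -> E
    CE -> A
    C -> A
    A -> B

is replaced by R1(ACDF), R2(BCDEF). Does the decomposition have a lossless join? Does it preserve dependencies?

Lossless test: (CDF)⁺ = {ABCDEF}, which contains all of one fragment — lossless.
Dependency preservation: the restricted closure of {A} across the fragments never reaches {B}, so A → B cannot be enforced without a join — not preserved.

lossless but not dependency-preserving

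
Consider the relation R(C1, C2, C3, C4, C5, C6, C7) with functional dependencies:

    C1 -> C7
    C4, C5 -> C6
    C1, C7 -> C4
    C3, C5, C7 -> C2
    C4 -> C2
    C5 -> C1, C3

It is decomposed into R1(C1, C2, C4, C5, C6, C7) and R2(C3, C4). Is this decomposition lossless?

No

Common attributes: R1 ∩ R2 = {C4}.
Closure of {C4}: C4 → C2 applies, adding C2. So (C4)⁺ = {C2, C4}.
The closure contains neither all of R1 = {C1, C2, C4, C5, C6, C7} nor all of R2 = {C3, C4}, so the common attributes are not a superkey of either fragment. The join is lossy.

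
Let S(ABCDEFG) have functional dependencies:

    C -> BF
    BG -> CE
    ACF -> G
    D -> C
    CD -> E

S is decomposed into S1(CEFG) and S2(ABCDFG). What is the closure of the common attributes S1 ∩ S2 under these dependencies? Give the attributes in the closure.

BCEFG

S1 ∩ S2 = {CFG}.
C → BF applies, adding B
BG → CE applies, adding E
Closure: {BCEFG}.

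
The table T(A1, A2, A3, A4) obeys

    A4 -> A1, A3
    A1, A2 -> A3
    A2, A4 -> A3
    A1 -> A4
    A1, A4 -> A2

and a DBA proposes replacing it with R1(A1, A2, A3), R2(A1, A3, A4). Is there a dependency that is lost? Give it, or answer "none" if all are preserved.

none

A4 → A1, A3 lies within R2.
A1, A2 → A3 lies within R1.
A2, A4 → A3: restricted closure across fragments reaches A3.
A1 → A4 lies within R2.
A1, A4 → A2: restricted closure across fragments reaches A2.
Every dependency is enforceable on the fragments, so the decomposition is dependency-preserving.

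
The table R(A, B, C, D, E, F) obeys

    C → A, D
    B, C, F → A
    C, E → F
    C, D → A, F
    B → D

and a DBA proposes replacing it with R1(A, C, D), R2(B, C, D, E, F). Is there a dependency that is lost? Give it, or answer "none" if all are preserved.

none

C → A, D lies within R1.
B, C, F → A: restricted closure across fragments reaches A.
C, E → F lies within R2.
C, D → A, F: restricted closure across fragments reaches A, F.
B → D lies within R2.
Every dependency is enforceable on the fragments, so the decomposition is dependency-preserving.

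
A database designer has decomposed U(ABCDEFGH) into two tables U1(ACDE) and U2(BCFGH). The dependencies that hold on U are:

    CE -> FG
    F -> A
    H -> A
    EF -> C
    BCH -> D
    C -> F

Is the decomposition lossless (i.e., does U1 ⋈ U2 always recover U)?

No

Common attributes: U1 ∩ U2 = {C}.
Closure of {C}: C → F applies, adding F; F → A applies, adding A. So (C)⁺ = {ACF}.
The closure contains neither all of U1 = {ACDE} nor all of U2 = {BCFGH}, so the common attributes are not a superkey of either fragment. The join is lossy.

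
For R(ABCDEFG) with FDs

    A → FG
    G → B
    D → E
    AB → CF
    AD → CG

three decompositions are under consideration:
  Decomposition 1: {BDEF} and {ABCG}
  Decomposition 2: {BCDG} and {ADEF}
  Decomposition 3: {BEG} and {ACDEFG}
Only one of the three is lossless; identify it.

Decomposition 1: common = {B}, closure = {B} → lossy.
Decomposition 2: common = {D}, closure = {DE} → lossy.
Decomposition 3: common = {EG}, closure = {BEG} → lossless.

Decomposition 3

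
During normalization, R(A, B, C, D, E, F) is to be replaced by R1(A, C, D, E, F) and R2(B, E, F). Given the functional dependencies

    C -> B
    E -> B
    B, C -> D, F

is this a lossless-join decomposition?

Common attributes: R1 ∩ R2 = {E, F}.
Closure of {E, F}: E → B applies, adding B. So (E, F)⁺ = {B, E, F}.
This closure contains every attribute of R2, so R1 ∩ R2 → R2. The join is lossless.

Yes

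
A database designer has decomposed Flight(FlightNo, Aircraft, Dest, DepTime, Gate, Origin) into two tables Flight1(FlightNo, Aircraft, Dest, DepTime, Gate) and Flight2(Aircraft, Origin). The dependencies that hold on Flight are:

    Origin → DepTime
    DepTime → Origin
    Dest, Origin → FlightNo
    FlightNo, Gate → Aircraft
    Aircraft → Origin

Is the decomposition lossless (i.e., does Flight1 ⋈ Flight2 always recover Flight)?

Common attributes: Flight1 ∩ Flight2 = {Aircraft}.
Closure of {Aircraft}: Aircraft → Origin applies, adding Origin; Origin → DepTime applies, adding DepTime. So (Aircraft)⁺ = {Aircraft, DepTime, Origin}.
This closure contains every attribute of Flight2, so Flight1 ∩ Flight2 → Flight2. The join is lossless.

Yes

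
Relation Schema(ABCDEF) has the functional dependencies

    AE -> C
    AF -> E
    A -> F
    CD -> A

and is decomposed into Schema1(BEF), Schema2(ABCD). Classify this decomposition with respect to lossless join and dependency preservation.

lossy and not dependency-preserving

Lossless test: (B)⁺ = {B}, which is a superkey of neither fragment — lossy.
Dependency preservation: the restricted closure of {AF} across the fragments never reaches {E}, so AF → E cannot be enforced without a join — not preserved.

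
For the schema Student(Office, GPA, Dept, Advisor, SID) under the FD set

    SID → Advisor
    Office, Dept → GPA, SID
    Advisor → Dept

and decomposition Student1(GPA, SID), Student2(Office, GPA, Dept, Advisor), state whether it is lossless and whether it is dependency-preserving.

lossy and not dependency-preserving

Lossless test: (GPA)⁺ = {GPA}, which is a superkey of neither fragment — lossy.
Dependency preservation: the restricted closure of {SID} across the fragments never reaches {Advisor}, so SID → Advisor cannot be enforced without a join — not preserved.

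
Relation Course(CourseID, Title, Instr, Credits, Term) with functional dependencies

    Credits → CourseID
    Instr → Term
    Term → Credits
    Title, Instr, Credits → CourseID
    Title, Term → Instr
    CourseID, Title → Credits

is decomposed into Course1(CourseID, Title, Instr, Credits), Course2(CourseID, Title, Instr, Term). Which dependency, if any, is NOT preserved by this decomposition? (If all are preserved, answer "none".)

Check Term → Credits: no single fragment contains all of {Credits, Term}, and the restricted closure of {Term} across the fragments never reaches {Credits}.
Credits → CourseID is preserved.
Instr → Term is preserved.
Title, Instr, Credits → CourseID is preserved.
Title, Term → Instr is preserved.
CourseID, Title → Credits is preserved.

Term → Credits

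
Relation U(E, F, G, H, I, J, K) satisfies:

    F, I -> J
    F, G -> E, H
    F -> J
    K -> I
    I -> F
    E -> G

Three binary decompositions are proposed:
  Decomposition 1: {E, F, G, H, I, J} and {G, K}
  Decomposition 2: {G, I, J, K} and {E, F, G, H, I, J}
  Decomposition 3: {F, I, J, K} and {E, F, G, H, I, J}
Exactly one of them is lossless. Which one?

Decomposition 1: common = {G}, closure = {G} → lossy.
Decomposition 2: common = {G, I, J}, closure = {E, F, G, H, I, J} → lossless.
Decomposition 3: common = {F, I, J}, closure = {F, I, J} → lossy.

Decomposition 2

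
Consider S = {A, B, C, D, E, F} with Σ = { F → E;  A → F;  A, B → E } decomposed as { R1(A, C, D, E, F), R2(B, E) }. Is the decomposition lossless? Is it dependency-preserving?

lossy but dependency-preserving

Lossless test: (E)⁺ = {E}, which is a superkey of neither fragment — lossy.
Dependency preservation: A, B → E is not contained in any single fragment, but the restricted closure of its left-hand side across the fragments still reaches the right-hand side; the remaining FDs each lie inside some fragment. All dependencies are preserved.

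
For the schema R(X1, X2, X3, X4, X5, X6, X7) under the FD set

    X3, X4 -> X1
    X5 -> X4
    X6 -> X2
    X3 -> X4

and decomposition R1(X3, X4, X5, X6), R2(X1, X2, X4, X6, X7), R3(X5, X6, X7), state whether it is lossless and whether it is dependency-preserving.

lossy and not dependency-preserving

Lossless test (chase): Rows 1 and 3 agree on X5; apply X5→X4 and equate their X4 entries. Rows 1 and 2 agree on X6; apply X6→X2 and equate their X2 entries. Rows 1 and 3 agree on X6; apply X6→X2 and equate their X2 entries. No row becomes fully distinguished — the join is lossy.
Dependency preservation: the restricted closure of {X3, X4} across the fragments never reaches {X1}, so X3, X4 → X1 cannot be enforced without a join — not preserved.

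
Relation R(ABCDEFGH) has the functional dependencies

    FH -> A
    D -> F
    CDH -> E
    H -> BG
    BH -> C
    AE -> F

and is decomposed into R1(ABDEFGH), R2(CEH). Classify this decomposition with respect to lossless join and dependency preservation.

lossless and dependency-preserving

Lossless test: (EH)⁺ = {BCEGH}, which contains all of one fragment — lossless.
Dependency preservation: CDH → E; BH → C are not contained in any single fragment, but the restricted closure of each left-hand side across the fragments still reaches the right-hand side; the remaining FDs each lie inside some fragment. All dependencies are preserved.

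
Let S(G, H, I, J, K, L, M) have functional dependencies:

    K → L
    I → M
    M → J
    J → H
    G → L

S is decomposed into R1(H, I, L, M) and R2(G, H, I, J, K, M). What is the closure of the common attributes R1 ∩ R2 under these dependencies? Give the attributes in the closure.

R1 ∩ R2 = {H, I, M}.
M → J applies, adding J
Closure: {H, I, J, M}.

H, I, J, M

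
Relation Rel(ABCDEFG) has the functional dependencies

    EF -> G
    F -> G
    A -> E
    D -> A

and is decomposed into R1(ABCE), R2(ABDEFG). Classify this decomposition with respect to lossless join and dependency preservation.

Lossless test: (ABE)⁺ = {ABE}, which is a superkey of neither fragment — lossy.
Dependency preservation: every FD's attributes lie within a single fragment, so each can be enforced locally — preserved.

lossy but dependency-preserving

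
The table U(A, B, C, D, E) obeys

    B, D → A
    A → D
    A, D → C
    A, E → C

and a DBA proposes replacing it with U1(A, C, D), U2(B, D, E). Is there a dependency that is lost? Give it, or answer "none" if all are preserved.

Check B, D → A: no single fragment contains all of {A, B, D}, and the restricted closure of {B, D} across the fragments never reaches {A}.
A → D is preserved.
A, D → C is preserved.
A, E → C is preserved.

B, D → A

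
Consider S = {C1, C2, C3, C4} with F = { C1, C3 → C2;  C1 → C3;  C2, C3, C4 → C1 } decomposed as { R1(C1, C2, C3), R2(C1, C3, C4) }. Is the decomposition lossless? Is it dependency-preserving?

lossless but not dependency-preserving

Lossless test: (C1, C3)⁺ = {C1, C2, C3}, which contains all of one fragment — lossless.
Dependency preservation: the restricted closure of {C2, C3, C4} across the fragments never reaches {C1}, so C2, C3, C4 → C1 cannot be enforced without a join — not preserved.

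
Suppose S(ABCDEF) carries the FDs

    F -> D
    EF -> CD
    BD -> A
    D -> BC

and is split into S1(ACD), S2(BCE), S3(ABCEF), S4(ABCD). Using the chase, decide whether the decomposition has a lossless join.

No

Chase test. Columns are ABCDEF; row i has aⱼ where attribute j ∈ Si, else bᵢⱼ.
Initial tableau (one row per fragment):
  row 1: a1 b12 a3 a4 b15 b16
  row 2: b21 a2 a3 b24 a5 b26
  row 3: a1 a2 a3 b34 a5 a6
  row 4: a1 a2 a3 a4 b45 b46
Rows 1 and 4 agree on D; apply D→BC and equate their BC entries.
No row becomes fully distinguished — the join is lossy.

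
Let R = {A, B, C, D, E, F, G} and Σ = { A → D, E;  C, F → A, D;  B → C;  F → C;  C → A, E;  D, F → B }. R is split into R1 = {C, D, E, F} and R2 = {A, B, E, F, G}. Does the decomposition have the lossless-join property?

Yes

Common attributes: R1 ∩ R2 = {E, F}.
Closure of {E, F}: F → C applies, adding C; C → A, E applies, adding A; A → D, E applies, adding D; D, F → B applies, adding B. So (E, F)⁺ = {A, B, C, D, E, F}.
This closure contains every attribute of R1, so R1 ∩ R2 → R1. The join is lossless.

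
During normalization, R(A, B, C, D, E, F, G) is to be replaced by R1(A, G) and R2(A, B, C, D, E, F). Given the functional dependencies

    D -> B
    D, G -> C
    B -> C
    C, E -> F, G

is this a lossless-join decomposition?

Common attributes: R1 ∩ R2 = {A}.
No dependency enlarges {A}, so (A)⁺ = {A}.
The closure contains neither all of R1 = {A, G} nor all of R2 = {A, B, C, D, E, F}, so the common attributes are not a superkey of either fragment. The join is lossy.

No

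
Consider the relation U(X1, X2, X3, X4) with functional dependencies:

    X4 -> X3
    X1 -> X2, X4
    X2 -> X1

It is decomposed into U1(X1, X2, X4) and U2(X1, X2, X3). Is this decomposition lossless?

Common attributes: U1 ∩ U2 = {X1, X2}.
Closure of {X1, X2}: X1 → X2, X4 applies, adding X4; X4 → X3 applies, adding X3. So (X1, X2)⁺ = {X1, X2, X3, X4}.
This closure contains every attribute of U1, so U1 ∩ U2 → U1. The join is lossless.

Yes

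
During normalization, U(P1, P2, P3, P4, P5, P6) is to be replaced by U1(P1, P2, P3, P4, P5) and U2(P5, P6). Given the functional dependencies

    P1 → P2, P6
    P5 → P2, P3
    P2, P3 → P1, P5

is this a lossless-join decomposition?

Common attributes: U1 ∩ U2 = {P5}.
Closure of {P5}: P5 → P2, P3 applies, adding P2, P3; P2, P3 → P1, P5 applies, adding P1; P1 → P2, P6 applies, adding P6. So (P5)⁺ = {P1, P2, P3, P5, P6}.
This closure contains every attribute of U2, so U1 ∩ U2 → U2. The join is lossless.

Yes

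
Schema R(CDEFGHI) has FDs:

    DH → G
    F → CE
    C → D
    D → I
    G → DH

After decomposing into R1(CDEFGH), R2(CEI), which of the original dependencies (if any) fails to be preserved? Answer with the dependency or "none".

D → I

Check D → I: no single fragment contains all of {DI}, and the restricted closure of {D} across the fragments never reaches {I}.
DH → G is preserved.
F → CE is preserved.
C → D is preserved.
G → DH is preserved.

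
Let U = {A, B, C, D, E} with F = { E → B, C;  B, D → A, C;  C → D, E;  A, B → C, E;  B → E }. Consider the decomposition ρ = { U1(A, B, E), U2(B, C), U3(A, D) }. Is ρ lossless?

Chase test. Columns are A, B, C, D, E; row i has aⱼ where attribute j ∈ Ui, else bᵢⱼ.
Initial tableau (one row per fragment):
  row 1: a1 a2 b13 b14 a5
  row 2: b21 a2 a3 b24 b25
  row 3: a1 b32 b33 a4 b35
Rows 1 and 2 agree on B; apply B→E and equate their E entries.
Rows 1 and 2 agree on E; apply E→B, C and equate their B, C entries.
Rows 1 and 2 agree on C; apply C→D, E and equate their D, E entries.
Rows 1 and 2 agree on B, D; apply B, D→A, C and equate their A, C entries.
No row becomes fully distinguished — the join is lossy.

No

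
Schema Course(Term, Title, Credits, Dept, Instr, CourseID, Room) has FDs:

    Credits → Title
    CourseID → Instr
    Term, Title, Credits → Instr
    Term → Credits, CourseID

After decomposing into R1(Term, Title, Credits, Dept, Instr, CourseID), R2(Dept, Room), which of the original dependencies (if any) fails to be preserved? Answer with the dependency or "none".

Credits → Title lies within R1.
CourseID → Instr lies within R1.
Term, Title, Credits → Instr lies within R1.
Term → Credits, CourseID lies within R1.
Every dependency is enforceable on the fragments, so the decomposition is dependency-preserving.

none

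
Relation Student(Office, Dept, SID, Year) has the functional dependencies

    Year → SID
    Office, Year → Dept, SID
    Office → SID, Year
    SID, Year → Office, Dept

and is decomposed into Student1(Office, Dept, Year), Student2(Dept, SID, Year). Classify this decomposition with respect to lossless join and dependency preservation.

lossless and dependency-preserving

Lossless test: (Dept, Year)⁺ = {Office, Dept, SID, Year}, which contains all of one fragment — lossless.
Dependency preservation: Office, Year → Dept, SID; Office → SID, Year; SID, Year → Office, Dept are not contained in any single fragment, but the restricted closure of each left-hand side across the fragments still reaches the right-hand side; the remaining FDs each lie inside some fragment. All dependencies are preserved.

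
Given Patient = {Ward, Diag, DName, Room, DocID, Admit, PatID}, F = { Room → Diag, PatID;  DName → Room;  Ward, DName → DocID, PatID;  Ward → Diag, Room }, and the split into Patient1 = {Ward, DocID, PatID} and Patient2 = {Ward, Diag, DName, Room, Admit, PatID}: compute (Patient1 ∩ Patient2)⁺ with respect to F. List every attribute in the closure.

Patient1 ∩ Patient2 = {Ward, PatID}.
Ward → Diag, Room applies, adding Diag, Room
Closure: {Ward, Diag, Room, PatID}.

Ward, Diag, Room, PatID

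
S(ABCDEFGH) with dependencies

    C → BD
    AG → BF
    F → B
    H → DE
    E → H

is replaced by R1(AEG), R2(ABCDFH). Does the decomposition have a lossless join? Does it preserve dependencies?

lossy and not dependency-preserving

Lossless test: (A)⁺ = {A}, which is a superkey of neither fragment — lossy.
Dependency preservation: the restricted closure of {AG} across the fragments never reaches {BF}, so AG → BF cannot be enforced without a join — not preserved.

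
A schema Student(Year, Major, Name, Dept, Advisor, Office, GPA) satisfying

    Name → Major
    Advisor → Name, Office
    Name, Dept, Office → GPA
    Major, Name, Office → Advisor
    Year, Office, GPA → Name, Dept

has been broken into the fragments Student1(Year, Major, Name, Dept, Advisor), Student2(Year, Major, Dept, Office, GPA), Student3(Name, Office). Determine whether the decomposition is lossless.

Chase test. Columns are Year, Major, Name, Dept, Advisor, Office, GPA; row i has aⱼ where attribute j ∈ Studenti, else bᵢⱼ.
Initial tableau (one row per fragment):
  row 1: a1 a2 a3 a4 a5 b16 b17
  row 2: a1 a2 b23 a4 b25 a6 a7
  row 3: b31 b32 a3 b34 b35 a6 b37
Rows 1 and 3 agree on Name; apply Name→Major and equate their Major entries.
No row becomes fully distinguished — the join is lossy.

No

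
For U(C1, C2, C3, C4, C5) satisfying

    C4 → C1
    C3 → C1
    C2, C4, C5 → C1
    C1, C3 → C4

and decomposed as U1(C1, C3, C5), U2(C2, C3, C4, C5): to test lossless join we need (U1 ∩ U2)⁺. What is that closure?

U1 ∩ U2 = {C3, C5}.
C3 → C1 applies, adding C1
C1, C3 → C4 applies, adding C4
Closure: {C1, C3, C4, C5}.

C1, C3, C4, C5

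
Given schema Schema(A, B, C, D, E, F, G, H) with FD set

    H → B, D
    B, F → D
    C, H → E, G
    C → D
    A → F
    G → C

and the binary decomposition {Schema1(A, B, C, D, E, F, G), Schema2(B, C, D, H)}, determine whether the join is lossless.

No

Common attributes: Schema1 ∩ Schema2 = {B, C, D}.
No dependency enlarges {B, C, D}, so (B, C, D)⁺ = {B, C, D}.
The closure contains neither all of Schema1 = {A, B, C, D, E, F, G} nor all of Schema2 = {B, C, D, H}, so the common attributes are not a superkey of either fragment. The join is lossy.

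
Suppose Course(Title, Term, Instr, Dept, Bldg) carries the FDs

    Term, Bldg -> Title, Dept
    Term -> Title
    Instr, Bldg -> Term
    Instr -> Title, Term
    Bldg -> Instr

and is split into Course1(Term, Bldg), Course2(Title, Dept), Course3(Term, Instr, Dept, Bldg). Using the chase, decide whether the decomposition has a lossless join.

Chase test. Columns are Title, Term, Instr, Dept, Bldg; row i has aⱼ where attribute j ∈ Coursei, else bᵢⱼ.
Initial tableau (one row per fragment):
  row 1: b11 a2 b13 b14 a5
  row 2: a1 b22 b23 a4 b25
  row 3: b31 a2 a3 a4 a5
Rows 1 and 3 agree on Term, Bldg; apply Term, Bldg→Title, Dept and equate their Title, Dept entries.
Rows 1 and 3 agree on Bldg; apply Bldg→Instr and equate their Instr entries.
No row becomes fully distinguished — the join is lossy.

No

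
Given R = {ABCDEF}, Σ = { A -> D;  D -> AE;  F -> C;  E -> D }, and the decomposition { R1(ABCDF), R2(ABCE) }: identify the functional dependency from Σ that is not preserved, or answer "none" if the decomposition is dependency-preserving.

A → D lies within R1.
D → AE: restricted closure across fragments reaches AE.
F → C lies within R1.
E → D: restricted closure across fragments reaches D.
Every dependency is enforceable on the fragments, so the decomposition is dependency-preserving.

none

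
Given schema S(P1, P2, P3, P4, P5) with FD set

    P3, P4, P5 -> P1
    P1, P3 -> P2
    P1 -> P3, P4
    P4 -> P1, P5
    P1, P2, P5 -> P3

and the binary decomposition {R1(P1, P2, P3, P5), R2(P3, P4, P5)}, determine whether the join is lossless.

Common attributes: R1 ∩ R2 = {P3, P5}.
No dependency enlarges {P3, P5}, so (P3, P5)⁺ = {P3, P5}.
The closure contains neither all of R1 = {P1, P2, P3, P5} nor all of R2 = {P3, P4, P5}, so the common attributes are not a superkey of either fragment. The join is lossy.

No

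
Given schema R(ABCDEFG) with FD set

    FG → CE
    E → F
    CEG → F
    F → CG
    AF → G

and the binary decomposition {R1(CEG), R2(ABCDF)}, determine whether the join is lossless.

Common attributes: R1 ∩ R2 = {C}.
No dependency enlarges {C}, so (C)⁺ = {C}.
The closure contains neither all of R1 = {CEG} nor all of R2 = {ABCDF}, so the common attributes are not a superkey of either fragment. The join is lossy.

No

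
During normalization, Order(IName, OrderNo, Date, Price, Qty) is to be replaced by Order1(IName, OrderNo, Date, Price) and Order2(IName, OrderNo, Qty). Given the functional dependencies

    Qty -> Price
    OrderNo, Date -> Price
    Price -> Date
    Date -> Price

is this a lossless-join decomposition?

No

Common attributes: Order1 ∩ Order2 = {IName, OrderNo}.
No dependency enlarges {IName, OrderNo}, so (IName, OrderNo)⁺ = {IName, OrderNo}.
The closure contains neither all of Order1 = {IName, OrderNo, Date, Price} nor all of Order2 = {IName, OrderNo, Qty}, so the common attributes are not a superkey of either fragment. The join is lossy.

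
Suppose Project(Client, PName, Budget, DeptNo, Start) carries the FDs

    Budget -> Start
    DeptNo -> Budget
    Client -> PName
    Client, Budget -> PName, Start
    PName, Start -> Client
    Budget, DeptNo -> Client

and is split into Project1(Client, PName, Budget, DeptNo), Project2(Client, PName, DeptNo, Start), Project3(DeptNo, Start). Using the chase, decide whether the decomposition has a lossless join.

Yes

Chase test. Columns are Client, PName, Budget, DeptNo, Start; row i has aⱼ where attribute j ∈ Projecti, else bᵢⱼ.
Initial tableau (one row per fragment):
  row 1: a1 a2 a3 a4 b15
  row 2: a1 a2 b23 a4 a5
  row 3: b31 b32 b33 a4 a5
Rows 1 and 2 agree on DeptNo; apply DeptNo→Budget and equate their Budget entries.
Rows 1 and 3 agree on DeptNo; apply DeptNo→Budget and equate their Budget entries.
Rows 1 and 2 agree on Client, Budget; apply Client, Budget→PName, Start and equate their PName, Start entries.
Rows 1 and 3 agree on Budget, DeptNo; apply Budget, DeptNo→Client and equate their Client entries.
Rows 1 and 3 agree on Client; apply Client→PName and equate their PName entries.
Row 1 is now all distinguished symbols — the join is lossless.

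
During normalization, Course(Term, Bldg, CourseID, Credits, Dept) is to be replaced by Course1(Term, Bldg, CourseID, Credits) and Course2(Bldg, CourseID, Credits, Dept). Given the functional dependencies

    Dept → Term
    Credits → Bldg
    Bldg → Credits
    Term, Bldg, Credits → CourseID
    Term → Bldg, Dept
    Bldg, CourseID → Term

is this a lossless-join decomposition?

Common attributes: Course1 ∩ Course2 = {Bldg, CourseID, Credits}.
Closure of {Bldg, CourseID, Credits}: Bldg, CourseID → Term applies, adding Term; Term → Bldg, Dept applies, adding Dept. So (Bldg, CourseID, Credits)⁺ = {Term, Bldg, CourseID, Credits, Dept}.
This closure contains every attribute of Course1, so Course1 ∩ Course2 → Course1. The join is lossless.

Yes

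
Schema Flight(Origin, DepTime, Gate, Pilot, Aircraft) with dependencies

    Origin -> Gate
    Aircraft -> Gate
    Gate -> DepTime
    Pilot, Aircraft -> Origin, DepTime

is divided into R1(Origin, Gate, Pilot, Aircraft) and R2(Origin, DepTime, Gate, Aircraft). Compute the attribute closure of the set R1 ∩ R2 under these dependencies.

Origin, DepTime, Gate, Aircraft

R1 ∩ R2 = {Origin, Gate, Aircraft}.
Gate → DepTime applies, adding DepTime
Closure: {Origin, DepTime, Gate, Aircraft}.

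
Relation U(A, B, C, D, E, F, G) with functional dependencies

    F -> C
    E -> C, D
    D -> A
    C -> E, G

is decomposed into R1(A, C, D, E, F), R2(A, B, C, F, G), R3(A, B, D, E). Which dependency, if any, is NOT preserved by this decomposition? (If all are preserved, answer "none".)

F → C lies within R1.
E → C, D lies within R1.
D → A lies within R1.
C → E, G: restricted closure across fragments reaches E, G.
Every dependency is enforceable on the fragments, so the decomposition is dependency-preserving.

none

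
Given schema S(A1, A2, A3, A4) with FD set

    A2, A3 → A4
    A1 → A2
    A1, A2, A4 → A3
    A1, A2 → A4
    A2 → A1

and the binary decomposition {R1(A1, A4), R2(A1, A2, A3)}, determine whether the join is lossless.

Yes

Common attributes: R1 ∩ R2 = {A1}.
Closure of {A1}: A1 → A2 applies, adding A2; A1, A2 → A4 applies, adding A4; A1, A2, A4 → A3 applies, adding A3. So (A1)⁺ = {A1, A2, A3, A4}.
This closure contains every attribute of R1, so R1 ∩ R2 → R1. The join is lossless.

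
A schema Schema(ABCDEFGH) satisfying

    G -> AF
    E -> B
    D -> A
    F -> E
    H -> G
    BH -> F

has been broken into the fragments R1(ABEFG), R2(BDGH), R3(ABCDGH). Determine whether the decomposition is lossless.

Yes

Chase test. Columns are ABCDEFGH; row i has aⱼ where attribute j ∈ Ri, else bᵢⱼ.
Initial tableau (one row per fragment):
  row 1: a1 a2 b13 b14 a5 a6 a7 b18
  row 2: b21 a2 b23 a4 b25 b26 a7 a8
  row 3: a1 a2 a3 a4 b35 b36 a7 a8
Rows 1 and 2 agree on G; apply G→AF and equate their AF entries.
Rows 1 and 3 agree on G; apply G→AF and equate their AF entries.
Rows 1 and 2 agree on F; apply F→E and equate their E entries.
Rows 1 and 3 agree on F; apply F→E and equate their E entries.
Row 3 is now all distinguished symbols — the join is lossless.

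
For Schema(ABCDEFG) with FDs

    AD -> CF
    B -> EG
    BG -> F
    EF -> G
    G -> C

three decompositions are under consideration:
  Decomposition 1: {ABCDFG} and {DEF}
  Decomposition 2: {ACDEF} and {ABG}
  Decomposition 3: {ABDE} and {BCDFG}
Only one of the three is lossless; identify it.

Decomposition 1: common = {DF}, closure = {DF} → lossy.
Decomposition 2: common = {A}, closure = {A} → lossy.
Decomposition 3: common = {BD}, closure = {BCDEFG} → lossless.

Decomposition 3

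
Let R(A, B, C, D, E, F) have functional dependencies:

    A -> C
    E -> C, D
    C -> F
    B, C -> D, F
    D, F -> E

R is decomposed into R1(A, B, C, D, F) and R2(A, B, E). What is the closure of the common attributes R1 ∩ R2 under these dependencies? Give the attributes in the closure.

R1 ∩ R2 = {A, B}.
A → C applies, adding C
C → F applies, adding F
B, C → D, F applies, adding D
D, F → E applies, adding E
Closure: {A, B, C, D, E, F}.

A, B, C, D, E, F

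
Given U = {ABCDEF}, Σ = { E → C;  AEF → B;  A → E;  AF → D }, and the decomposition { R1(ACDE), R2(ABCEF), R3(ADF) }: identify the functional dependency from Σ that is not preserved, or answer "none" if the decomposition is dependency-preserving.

none

E → C lies within R1.
AEF → B lies within R2.
A → E lies within R1.
AF → D lies within R3.
Every dependency is enforceable on the fragments, so the decomposition is dependency-preserving.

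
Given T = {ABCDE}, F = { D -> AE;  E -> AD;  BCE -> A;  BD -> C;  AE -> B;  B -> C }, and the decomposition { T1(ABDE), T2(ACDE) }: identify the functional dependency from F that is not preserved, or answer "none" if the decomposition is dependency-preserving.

Check B → C: no single fragment contains all of {BC}, and the restricted closure of {B} across the fragments never reaches {C}.
D → AE is preserved.
E → AD is preserved.
BCE → A is preserved.
BD → C is preserved.
AE → B is preserved.

B -> C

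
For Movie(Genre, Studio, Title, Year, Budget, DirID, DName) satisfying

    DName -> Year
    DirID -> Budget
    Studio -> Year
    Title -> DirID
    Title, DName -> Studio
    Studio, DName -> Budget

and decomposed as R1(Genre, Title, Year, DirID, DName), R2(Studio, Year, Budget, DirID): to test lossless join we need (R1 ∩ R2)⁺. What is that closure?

Year, Budget, DirID

R1 ∩ R2 = {Year, DirID}.
DirID → Budget applies, adding Budget
Closure: {Year, Budget, DirID}.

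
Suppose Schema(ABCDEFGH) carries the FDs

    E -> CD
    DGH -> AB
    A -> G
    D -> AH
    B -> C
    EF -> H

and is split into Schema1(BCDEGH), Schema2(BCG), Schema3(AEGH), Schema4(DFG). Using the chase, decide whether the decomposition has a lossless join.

No

Chase test. Columns are ABCDEFGH; row i has aⱼ where attribute j ∈ Schemai, else bᵢⱼ.
Initial tableau (one row per fragment):
  row 1: b11 a2 a3 a4 a5 b16 a7 a8
  row 2: b21 a2 a3 b24 b25 b26 a7 b28
  row 3: a1 b32 b33 b34 a5 b36 a7 a8
  row 4: b41 b42 b43 a4 b45 a6 a7 b48
Rows 1 and 3 agree on E; apply E→CD and equate their CD entries.
Rows 1 and 3 agree on DGH; apply DGH→AB and equate their AB entries.
Rows 1 and 4 agree on D; apply D→AH and equate their AH entries.
Rows 1 and 4 agree on DGH; apply DGH→AB and equate their AB entries.
Rows 1 and 4 agree on B; apply B→C and equate their C entries.
No row becomes fully distinguished — the join is lossy.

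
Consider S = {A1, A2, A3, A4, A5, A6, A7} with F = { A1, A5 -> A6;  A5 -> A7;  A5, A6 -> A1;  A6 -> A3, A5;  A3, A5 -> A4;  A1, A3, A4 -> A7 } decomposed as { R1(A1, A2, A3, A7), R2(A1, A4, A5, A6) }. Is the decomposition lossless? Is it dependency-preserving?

Lossless test: (A1)⁺ = {A1}, which is a superkey of neither fragment — lossy.
Dependency preservation: the restricted closure of {A5} across the fragments never reaches {A7}, so A5 → A7 cannot be enforced without a join — not preserved.

lossy and not dependency-preserving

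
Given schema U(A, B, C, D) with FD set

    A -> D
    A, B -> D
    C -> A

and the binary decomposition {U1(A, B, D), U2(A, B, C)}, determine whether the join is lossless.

Common attributes: U1 ∩ U2 = {A, B}.
Closure of {A, B}: A → D applies, adding D. So (A, B)⁺ = {A, B, D}.
This closure contains every attribute of U1, so U1 ∩ U2 → U1. The join is lossless.

Yes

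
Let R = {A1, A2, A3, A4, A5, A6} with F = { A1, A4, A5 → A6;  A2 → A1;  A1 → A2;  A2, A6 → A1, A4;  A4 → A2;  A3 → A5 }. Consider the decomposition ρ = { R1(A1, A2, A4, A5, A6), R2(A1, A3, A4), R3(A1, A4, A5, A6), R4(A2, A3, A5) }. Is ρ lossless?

Chase test. Columns are A1, A2, A3, A4, A5, A6; row i has aⱼ where attribute j ∈ Ri, else bᵢⱼ.
Initial tableau (one row per fragment):
  row 1: a1 a2 b13 a4 a5 a6
  row 2: a1 b22 a3 a4 b25 b26
  row 3: a1 b32 b33 a4 a5 a6
  row 4: b41 a2 a3 b44 a5 b46
Rows 1 and 4 agree on A2; apply A2→A1 and equate their A1 entries.
Rows 1 and 2 agree on A1; apply A1→A2 and equate their A2 entries.
Rows 1 and 3 agree on A1; apply A1→A2 and equate their A2 entries.
Rows 2 and 4 agree on A3; apply A3→A5 and equate their A5 entries.
Rows 1 and 2 agree on A1, A4, A5; apply A1, A4, A5→A6 and equate their A6 entries.
Row 2 is now all distinguished symbols — the join is lossless.

Yes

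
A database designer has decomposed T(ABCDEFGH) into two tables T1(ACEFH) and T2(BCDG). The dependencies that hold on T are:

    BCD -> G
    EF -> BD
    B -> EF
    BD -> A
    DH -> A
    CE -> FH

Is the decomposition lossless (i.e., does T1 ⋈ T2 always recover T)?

No

Common attributes: T1 ∩ T2 = {C}.
No dependency enlarges {C}, so (C)⁺ = {C}.
The closure contains neither all of T1 = {ACEFH} nor all of T2 = {BCDG}, so the common attributes are not a superkey of either fragment. The join is lossy.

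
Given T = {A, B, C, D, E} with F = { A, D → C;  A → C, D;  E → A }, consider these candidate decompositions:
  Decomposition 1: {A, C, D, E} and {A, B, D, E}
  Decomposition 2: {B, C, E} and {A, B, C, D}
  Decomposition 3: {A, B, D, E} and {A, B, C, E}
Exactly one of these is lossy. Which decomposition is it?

Decomposition 2

Decomposition 1: common = {A, D, E}, closure = {A, C, D, E} → lossless.
Decomposition 2: common = {B, C}, closure = {B, C} → lossy.
Decomposition 3: common = {A, B, E}, closure = {A, B, C, D, E} → lossless.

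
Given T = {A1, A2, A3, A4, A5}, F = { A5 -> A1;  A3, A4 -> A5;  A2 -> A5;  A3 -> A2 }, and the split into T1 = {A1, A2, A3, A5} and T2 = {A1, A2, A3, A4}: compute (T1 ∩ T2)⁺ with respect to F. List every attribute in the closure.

T1 ∩ T2 = {A1, A2, A3}.
A2 → A5 applies, adding A5
Closure: {A1, A2, A3, A5}.

A1, A2, A3, A5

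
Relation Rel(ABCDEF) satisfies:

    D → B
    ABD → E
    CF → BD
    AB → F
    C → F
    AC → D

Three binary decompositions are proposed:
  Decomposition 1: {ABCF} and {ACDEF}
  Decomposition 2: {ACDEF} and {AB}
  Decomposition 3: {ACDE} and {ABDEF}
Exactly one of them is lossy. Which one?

Decomposition 1: common = {ACF}, closure = {ABCDEF} → lossless.
Decomposition 2: common = {A}, closure = {A} → lossy.
Decomposition 3: common = {ADE}, closure = {ABDEF} → lossless.

Decomposition 2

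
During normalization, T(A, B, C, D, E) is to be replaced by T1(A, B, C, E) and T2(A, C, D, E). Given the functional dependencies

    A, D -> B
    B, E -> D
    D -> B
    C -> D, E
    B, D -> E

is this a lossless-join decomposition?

Common attributes: T1 ∩ T2 = {A, C, E}.
Closure of {A, C, E}: C → D, E applies, adding D; A, D → B applies, adding B. So (A, C, E)⁺ = {A, B, C, D, E}.
This closure contains every attribute of T1, so T1 ∩ T2 → T1. The join is lossless.

Yes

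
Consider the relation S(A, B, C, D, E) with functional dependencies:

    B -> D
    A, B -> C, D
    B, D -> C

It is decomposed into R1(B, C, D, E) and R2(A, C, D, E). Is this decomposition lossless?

No

Common attributes: R1 ∩ R2 = {C, D, E}.
No dependency enlarges {C, D, E}, so (C, D, E)⁺ = {C, D, E}.
The closure contains neither all of R1 = {B, C, D, E} nor all of R2 = {A, C, D, E}, so the common attributes are not a superkey of either fragment. The join is lossy.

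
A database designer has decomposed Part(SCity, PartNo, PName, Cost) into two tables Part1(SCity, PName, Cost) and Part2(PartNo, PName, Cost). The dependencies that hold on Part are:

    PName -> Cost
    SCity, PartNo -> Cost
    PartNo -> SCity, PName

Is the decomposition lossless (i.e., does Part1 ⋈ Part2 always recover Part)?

No

Common attributes: Part1 ∩ Part2 = {PName, Cost}.
No dependency enlarges {PName, Cost}, so (PName, Cost)⁺ = {PName, Cost}.
The closure contains neither all of Part1 = {SCity, PName, Cost} nor all of Part2 = {PartNo, PName, Cost}, so the common attributes are not a superkey of either fragment. The join is lossy.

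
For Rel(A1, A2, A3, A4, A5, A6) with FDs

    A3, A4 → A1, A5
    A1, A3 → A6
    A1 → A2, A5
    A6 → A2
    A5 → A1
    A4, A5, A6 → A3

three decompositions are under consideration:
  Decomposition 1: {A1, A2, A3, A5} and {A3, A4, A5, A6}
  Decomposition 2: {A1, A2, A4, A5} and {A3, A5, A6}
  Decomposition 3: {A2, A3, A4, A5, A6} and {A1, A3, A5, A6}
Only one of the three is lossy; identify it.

Decomposition 1: common = {A3, A5}, closure = {A1, A2, A3, A5, A6} → lossless.
Decomposition 2: common = {A5}, closure = {A1, A2, A5} → lossy.
Decomposition 3: common = {A3, A5, A6}, closure = {A1, A2, A3, A5, A6} → lossless.

Decomposition 2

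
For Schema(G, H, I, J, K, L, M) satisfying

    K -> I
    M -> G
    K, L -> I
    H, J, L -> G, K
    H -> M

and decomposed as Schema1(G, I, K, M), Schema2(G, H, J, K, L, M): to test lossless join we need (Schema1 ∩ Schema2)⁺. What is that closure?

Schema1 ∩ Schema2 = {G, K, M}.
K → I applies, adding I
Closure: {G, I, K, M}.

G, I, K, M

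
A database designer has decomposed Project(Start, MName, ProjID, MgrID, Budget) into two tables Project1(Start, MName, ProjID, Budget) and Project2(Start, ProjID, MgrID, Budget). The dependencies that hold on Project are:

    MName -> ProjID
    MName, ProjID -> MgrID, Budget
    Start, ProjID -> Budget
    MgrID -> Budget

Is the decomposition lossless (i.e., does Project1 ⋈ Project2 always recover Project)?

Common attributes: Project1 ∩ Project2 = {Start, ProjID, Budget}.
No dependency enlarges {Start, ProjID, Budget}, so (Start, ProjID, Budget)⁺ = {Start, ProjID, Budget}.
The closure contains neither all of Project1 = {Start, MName, ProjID, Budget} nor all of Project2 = {Start, ProjID, MgrID, Budget}, so the common attributes are not a superkey of either fragment. The join is lossy.

No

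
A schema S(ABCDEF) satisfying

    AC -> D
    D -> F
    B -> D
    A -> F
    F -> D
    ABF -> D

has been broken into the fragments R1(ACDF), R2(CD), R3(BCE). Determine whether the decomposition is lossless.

Chase test. Columns are ABCDEF; row i has aⱼ where attribute j ∈ Ri, else bᵢⱼ.
Initial tableau (one row per fragment):
  row 1: a1 b12 a3 a4 b15 a6
  row 2: b21 b22 a3 a4 b25 b26
  row 3: b31 a2 a3 b34 a5 b36
Rows 1 and 2 agree on D; apply D→F and equate their F entries.
No row becomes fully distinguished — the join is lossy.

No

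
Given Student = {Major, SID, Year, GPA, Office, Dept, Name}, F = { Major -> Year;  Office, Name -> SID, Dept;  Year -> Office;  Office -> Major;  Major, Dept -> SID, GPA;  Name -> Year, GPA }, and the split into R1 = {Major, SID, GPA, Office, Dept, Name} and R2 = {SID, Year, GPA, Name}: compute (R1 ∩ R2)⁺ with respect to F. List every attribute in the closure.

Major, SID, Year, GPA, Office, Dept, Name

R1 ∩ R2 = {SID, GPA, Name}.
Name → Year, GPA applies, adding Year
Year → Office applies, adding Office
Office → Major applies, adding Major
Office, Name → SID, Dept applies, adding Dept
Closure: {Major, SID, Year, GPA, Office, Dept, Name}.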